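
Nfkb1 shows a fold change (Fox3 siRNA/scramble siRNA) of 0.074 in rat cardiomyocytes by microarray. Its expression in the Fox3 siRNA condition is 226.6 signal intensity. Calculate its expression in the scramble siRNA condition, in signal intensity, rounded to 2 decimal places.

3062.16

scramble siRNA expression = 226.6 / 0.074 = 3062.16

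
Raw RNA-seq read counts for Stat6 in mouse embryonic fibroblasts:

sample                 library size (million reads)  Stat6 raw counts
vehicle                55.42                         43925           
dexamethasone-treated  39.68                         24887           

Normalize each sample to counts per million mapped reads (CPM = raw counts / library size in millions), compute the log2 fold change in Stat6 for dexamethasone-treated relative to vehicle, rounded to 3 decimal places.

CPM(vehicle) = 43925 / 55.42 = 792.5839
CPM(dexamethasone-treated) = 24887 / 39.68 = 627.1925
Fold change = 627.1925 / 792.5839 = 0.79133
log2(0.79133) = -0.3377

-0.338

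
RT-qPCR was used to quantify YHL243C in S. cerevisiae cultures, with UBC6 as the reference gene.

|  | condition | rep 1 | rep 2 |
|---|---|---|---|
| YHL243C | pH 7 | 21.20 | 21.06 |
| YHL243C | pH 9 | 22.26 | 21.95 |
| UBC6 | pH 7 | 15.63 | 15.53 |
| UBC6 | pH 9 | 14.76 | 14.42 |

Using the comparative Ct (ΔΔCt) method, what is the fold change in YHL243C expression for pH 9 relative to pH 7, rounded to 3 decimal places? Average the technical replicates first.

Mean Ct: YHL243C pH 7 21.130; YHL243C pH 9 22.105; UBC6 pH 7 15.580; UBC6 pH 9 14.590
ΔCt(pH 7) = 21.130 − 15.580 = 5.550
ΔCt(pH 9) = 22.105 − 14.590 = 7.515
ΔΔCt = 7.515 − 5.550 = 1.965
Fold change = 2^(−1.965) = 0.2561

0.256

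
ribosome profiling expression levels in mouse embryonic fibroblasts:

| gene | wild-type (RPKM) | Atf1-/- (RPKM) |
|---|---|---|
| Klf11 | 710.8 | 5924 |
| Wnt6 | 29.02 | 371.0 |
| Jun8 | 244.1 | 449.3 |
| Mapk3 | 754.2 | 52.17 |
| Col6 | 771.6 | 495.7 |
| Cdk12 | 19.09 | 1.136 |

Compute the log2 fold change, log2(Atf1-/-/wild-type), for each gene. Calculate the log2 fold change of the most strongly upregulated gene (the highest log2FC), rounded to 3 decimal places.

3.676

log2(5924/710.8) = 3.059  (Klf11)
log2(371.0/29.02) = 3.676  (Wnt6)
log2(449.3/244.1) = 0.880  (Jun8)
log2(52.17/754.2) = -3.854  (Mapk3)
log2(495.7/771.6) = -0.638  (Col6)
log2(1.136/19.09) = -4.071  (Cdk12)
Wnt6 is most strongly upregulated.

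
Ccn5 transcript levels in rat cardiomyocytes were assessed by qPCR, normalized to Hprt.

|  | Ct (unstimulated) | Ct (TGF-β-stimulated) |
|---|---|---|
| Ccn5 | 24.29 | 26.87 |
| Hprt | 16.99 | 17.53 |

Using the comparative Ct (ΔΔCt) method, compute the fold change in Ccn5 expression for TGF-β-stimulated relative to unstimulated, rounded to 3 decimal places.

0.243

ΔCt(unstimulated) = 24.290 − 16.990 = 7.300
ΔCt(TGF-β-stimulated) = 26.870 − 17.530 = 9.340
ΔΔCt = 9.340 − 7.300 = 2.040
Fold change = 2^(−2.040) = 0.2432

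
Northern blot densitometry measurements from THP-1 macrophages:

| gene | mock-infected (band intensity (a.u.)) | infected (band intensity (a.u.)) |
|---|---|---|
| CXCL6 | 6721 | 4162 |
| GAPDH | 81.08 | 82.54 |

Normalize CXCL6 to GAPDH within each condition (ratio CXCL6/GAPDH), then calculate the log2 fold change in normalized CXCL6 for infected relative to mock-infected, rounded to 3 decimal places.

CXCL6/GAPDH (mock-infected) = 6721 / 81.08 = 82.893
CXCL6/GAPDH (infected) = 4162 / 82.54 = 50.424
Fold change = 50.424 / 82.893 = 0.6083
log2(0.6083) = -0.7171

-0.717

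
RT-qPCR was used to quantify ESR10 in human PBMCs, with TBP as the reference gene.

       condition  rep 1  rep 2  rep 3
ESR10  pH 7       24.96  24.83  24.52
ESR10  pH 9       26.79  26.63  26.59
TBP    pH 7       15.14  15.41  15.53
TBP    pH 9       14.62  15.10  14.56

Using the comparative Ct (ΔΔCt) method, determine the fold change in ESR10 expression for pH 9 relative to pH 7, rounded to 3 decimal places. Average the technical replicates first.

0.177

Mean Ct: ESR10 pH 7 24.770; ESR10 pH 9 26.670; TBP pH 7 15.360; TBP pH 9 14.760
ΔCt(pH 7) = 24.770 − 15.360 = 9.410
ΔCt(pH 9) = 26.670 − 14.760 = 11.910
ΔΔCt = 11.910 − 9.410 = 2.500
Fold change = 2^(−2.500) = 0.1768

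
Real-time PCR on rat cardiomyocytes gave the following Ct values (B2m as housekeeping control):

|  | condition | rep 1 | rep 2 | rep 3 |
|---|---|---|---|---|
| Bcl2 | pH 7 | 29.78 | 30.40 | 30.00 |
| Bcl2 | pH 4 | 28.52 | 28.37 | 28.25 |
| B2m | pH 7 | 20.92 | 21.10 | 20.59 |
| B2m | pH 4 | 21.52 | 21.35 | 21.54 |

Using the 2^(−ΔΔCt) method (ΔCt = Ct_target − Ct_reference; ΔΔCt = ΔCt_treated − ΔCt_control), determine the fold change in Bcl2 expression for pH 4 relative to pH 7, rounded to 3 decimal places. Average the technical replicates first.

Mean Ct: Bcl2 pH 7 30.060; Bcl2 pH 4 28.380; B2m pH 7 20.870; B2m pH 4 21.470
ΔCt(pH 7) = 30.060 − 20.870 = 9.190
ΔCt(pH 4) = 28.380 − 21.470 = 6.910
ΔΔCt = 6.910 − 9.190 = -2.280
Fold change = 2^(−(-2.280)) = 2^2.280 = 4.8568

4.857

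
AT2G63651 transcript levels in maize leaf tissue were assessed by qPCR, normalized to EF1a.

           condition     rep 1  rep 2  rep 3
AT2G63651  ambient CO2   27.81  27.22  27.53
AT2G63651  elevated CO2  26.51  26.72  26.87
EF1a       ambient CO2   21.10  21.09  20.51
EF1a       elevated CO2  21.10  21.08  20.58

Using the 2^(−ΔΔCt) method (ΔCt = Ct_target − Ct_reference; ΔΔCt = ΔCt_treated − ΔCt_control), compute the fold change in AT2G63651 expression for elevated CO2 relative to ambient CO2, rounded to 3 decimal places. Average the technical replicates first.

Mean Ct: AT2G63651 ambient CO2 27.520; AT2G63651 elevated CO2 26.700; EF1a ambient CO2 20.900; EF1a elevated CO2 20.920
ΔCt(ambient CO2) = 27.520 − 20.900 = 6.620
ΔCt(elevated CO2) = 26.700 − 20.920 = 5.780
ΔΔCt = 5.780 − 6.620 = -0.840
Fold change = 2^(−(-0.840)) = 2^0.840 = 1.7901

1.790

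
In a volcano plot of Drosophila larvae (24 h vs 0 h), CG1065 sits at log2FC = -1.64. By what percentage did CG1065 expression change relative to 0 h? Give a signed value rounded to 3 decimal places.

-67.914%

Fold change = 2^(-1.64) = 0.3209
Percent change = (FC − 1) × 100% = (0.3209 − 1) × 100 = -67.914%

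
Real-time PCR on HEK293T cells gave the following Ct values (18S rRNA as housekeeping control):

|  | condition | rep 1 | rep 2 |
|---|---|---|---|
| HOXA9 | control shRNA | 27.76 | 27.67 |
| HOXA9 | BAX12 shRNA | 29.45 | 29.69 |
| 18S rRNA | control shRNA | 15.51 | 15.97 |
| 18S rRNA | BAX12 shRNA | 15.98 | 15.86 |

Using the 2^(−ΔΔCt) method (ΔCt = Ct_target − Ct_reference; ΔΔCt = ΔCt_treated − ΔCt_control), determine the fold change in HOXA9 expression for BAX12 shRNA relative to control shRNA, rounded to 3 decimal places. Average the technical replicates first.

0.313

Mean Ct: HOXA9 control shRNA 27.715; HOXA9 BAX12 shRNA 29.570; 18S rRNA control shRNA 15.740; 18S rRNA BAX12 shRNA 15.920
ΔCt(control shRNA) = 27.715 − 15.740 = 11.975
ΔCt(BAX12 shRNA) = 29.570 − 15.920 = 13.650
ΔΔCt = 13.650 − 11.975 = 1.675
Fold change = 2^(−1.675) = 0.3132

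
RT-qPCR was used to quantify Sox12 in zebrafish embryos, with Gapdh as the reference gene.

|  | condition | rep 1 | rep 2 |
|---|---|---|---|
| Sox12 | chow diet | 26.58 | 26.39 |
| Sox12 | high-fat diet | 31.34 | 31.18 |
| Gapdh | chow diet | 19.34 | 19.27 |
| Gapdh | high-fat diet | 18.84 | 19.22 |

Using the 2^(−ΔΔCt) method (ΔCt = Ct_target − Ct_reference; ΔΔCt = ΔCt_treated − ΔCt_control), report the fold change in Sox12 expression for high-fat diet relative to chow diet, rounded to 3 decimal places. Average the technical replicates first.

0.030

Mean Ct: Sox12 chow diet 26.485; Sox12 high-fat diet 31.260; Gapdh chow diet 19.305; Gapdh high-fat diet 19.030
ΔCt(chow diet) = 26.485 − 19.305 = 7.180
ΔCt(high-fat diet) = 31.260 − 19.030 = 12.230
ΔΔCt = 12.230 − 7.180 = 5.050
Fold change = 2^(−5.050) = 0.0302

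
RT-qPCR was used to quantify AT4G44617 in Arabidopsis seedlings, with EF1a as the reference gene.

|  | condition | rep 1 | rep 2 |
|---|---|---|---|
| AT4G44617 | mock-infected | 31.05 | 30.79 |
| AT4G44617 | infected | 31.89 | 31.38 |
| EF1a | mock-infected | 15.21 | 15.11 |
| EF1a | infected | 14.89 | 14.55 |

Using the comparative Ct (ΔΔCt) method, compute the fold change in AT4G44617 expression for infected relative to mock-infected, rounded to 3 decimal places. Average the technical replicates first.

0.449

Mean Ct: AT4G44617 mock-infected 30.920; AT4G44617 infected 31.635; EF1a mock-infected 15.160; EF1a infected 14.720
ΔCt(mock-infected) = 30.920 − 15.160 = 15.760
ΔCt(infected) = 31.635 − 14.720 = 16.915
ΔΔCt = 16.915 − 15.760 = 1.155
Fold change = 2^(−1.155) = 0.4491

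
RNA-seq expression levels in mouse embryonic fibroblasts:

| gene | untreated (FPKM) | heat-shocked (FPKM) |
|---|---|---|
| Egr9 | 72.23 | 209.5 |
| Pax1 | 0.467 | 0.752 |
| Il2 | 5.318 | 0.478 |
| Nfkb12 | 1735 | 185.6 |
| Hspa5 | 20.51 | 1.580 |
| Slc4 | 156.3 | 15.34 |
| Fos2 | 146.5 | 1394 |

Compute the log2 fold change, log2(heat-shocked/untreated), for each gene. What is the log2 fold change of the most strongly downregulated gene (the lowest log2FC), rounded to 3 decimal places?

-3.698

log2(209.5/72.23) = 1.536  (Egr9)
log2(0.752/0.467) = 0.687  (Pax1)
log2(0.478/5.318) = -3.476  (Il2)
log2(185.6/1735) = -3.225  (Nfkb12)
log2(1.580/20.51) = -3.698  (Hspa5)
log2(15.34/156.3) = -3.349  (Slc4)
log2(1394/146.5) = 3.250  (Fos2)
Hspa5 is most strongly downregulated.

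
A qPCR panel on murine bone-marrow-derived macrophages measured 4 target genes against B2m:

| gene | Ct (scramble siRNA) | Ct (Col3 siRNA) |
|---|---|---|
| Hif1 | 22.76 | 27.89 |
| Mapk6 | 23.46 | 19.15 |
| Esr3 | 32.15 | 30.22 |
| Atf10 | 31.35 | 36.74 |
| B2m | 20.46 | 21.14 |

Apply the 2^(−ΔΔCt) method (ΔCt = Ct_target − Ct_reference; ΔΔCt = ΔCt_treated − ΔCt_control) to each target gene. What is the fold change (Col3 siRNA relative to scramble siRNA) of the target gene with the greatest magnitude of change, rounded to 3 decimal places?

Hif1: ΔΔCt = (27.89−21.14) − (22.76−20.46) = 6.75 − 2.30 = 4.45; fold change = 2^-4.45 = 0.046
Mapk6: ΔΔCt = (19.15−21.14) − (23.46−20.46) = -1.99 − 3.00 = -4.99; fold change = 2^4.99 = 31.779
Esr3: ΔΔCt = (30.22−21.14) − (32.15−20.46) = 9.08 − 11.69 = -2.61; fold change = 2^2.61 = 6.105
Atf10: ΔΔCt = (36.74−21.14) − (31.35−20.46) = 15.60 − 10.89 = 4.71; fold change = 2^-4.71 = 0.038
Mapk6 has the largest |ΔΔCt| = 4.99.

31.779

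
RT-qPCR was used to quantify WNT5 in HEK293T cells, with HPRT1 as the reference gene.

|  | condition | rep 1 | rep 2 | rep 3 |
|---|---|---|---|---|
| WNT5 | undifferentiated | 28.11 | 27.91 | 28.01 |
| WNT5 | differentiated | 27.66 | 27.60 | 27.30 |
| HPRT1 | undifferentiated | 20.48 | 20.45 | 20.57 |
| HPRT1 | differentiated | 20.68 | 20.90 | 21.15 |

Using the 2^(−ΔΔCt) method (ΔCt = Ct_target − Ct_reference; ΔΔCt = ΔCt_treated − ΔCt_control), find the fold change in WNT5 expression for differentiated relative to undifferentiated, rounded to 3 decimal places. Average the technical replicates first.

1.866

Mean Ct: WNT5 undifferentiated 28.010; WNT5 differentiated 27.520; HPRT1 undifferentiated 20.500; HPRT1 differentiated 20.910
ΔCt(undifferentiated) = 28.010 − 20.500 = 7.510
ΔCt(differentiated) = 27.520 − 20.910 = 6.610
ΔΔCt = 6.610 − 7.510 = -0.900
Fold change = 2^(−(-0.900)) = 2^0.900 = 1.8661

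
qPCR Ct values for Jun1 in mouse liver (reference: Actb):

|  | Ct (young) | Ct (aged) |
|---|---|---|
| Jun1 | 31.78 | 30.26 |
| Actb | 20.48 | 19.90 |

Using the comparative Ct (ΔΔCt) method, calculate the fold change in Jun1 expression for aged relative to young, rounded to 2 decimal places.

1.92

ΔCt(young) = 31.780 − 20.480 = 11.300
ΔCt(aged) = 30.260 − 19.900 = 10.360
ΔΔCt = 10.360 − 11.300 = -0.940
Fold change = 2^(−(-0.940)) = 2^0.940 = 1.919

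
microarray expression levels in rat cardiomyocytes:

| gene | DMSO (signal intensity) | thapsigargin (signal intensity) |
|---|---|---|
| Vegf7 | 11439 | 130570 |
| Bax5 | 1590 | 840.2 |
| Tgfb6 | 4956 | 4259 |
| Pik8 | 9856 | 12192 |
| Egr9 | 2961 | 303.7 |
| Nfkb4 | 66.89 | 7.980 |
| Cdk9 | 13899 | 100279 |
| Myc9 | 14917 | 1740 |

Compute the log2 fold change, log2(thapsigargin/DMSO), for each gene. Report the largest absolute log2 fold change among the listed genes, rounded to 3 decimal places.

log2(130570/11439) = 3.513  (Vegf7)
log2(840.2/1590) = -0.920  (Bax5)
log2(4259/4956) = -0.219  (Tgfb6)
log2(12192/9856) = 0.307  (Pik8)
log2(303.7/2961) = -3.285  (Egr9)
log2(7.980/66.89) = -3.067  (Nfkb4)
log2(100279/13899) = 2.851  (Cdk9)
log2(1740/14917) = -3.100  (Myc9)
The largest magnitude belongs to Vegf7.

3.513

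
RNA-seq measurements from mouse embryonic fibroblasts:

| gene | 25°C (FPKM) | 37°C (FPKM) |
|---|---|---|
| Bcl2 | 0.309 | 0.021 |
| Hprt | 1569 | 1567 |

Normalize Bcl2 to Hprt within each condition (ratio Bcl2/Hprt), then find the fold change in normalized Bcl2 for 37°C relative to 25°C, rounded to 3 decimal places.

0.068

Bcl2/Hprt (25°C) = 0.309 / 1569 = 0.00019694
Bcl2/Hprt (37°C) = 0.021 / 1567 = 1.3401e-05
Fold change = 1.3401e-05 / 0.00019694 = 0.0680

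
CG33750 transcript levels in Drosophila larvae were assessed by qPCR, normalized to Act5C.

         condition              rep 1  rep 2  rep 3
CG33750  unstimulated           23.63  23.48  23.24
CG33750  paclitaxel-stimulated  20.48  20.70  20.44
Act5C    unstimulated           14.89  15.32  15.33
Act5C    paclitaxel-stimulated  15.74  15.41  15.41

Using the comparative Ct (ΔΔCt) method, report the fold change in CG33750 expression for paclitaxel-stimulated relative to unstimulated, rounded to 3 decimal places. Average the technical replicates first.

Mean Ct: CG33750 unstimulated 23.450; CG33750 paclitaxel-stimulated 20.540; Act5C unstimulated 15.180; Act5C paclitaxel-stimulated 15.520
ΔCt(unstimulated) = 23.450 − 15.180 = 8.270
ΔCt(paclitaxel-stimulated) = 20.540 − 15.520 = 5.020
ΔΔCt = 5.020 − 8.270 = -3.250
Fold change = 2^(−(-3.250)) = 2^3.250 = 9.5137

9.514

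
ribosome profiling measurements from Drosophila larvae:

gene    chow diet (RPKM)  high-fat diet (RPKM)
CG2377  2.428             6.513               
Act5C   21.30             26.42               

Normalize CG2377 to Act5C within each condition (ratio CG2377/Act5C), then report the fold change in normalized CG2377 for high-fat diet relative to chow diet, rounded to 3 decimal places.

CG2377/Act5C (chow diet) = 2.428 / 21.30 = 0.11399
CG2377/Act5C (high-fat diet) = 6.513 / 26.42 = 0.24652
Fold change = 0.24652 / 0.11399 = 2.1626

2.163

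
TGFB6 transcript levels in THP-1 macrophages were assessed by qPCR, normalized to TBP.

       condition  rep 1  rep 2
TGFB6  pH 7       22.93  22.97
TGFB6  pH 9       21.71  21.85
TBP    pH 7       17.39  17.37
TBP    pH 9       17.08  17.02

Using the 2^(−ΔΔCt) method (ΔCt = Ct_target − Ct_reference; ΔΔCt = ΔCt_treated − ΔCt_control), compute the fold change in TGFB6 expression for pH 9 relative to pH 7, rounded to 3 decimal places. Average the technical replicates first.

Mean Ct: TGFB6 pH 7 22.950; TGFB6 pH 9 21.780; TBP pH 7 17.380; TBP pH 9 17.050
ΔCt(pH 7) = 22.950 − 17.380 = 5.570
ΔCt(pH 9) = 21.780 − 17.050 = 4.730
ΔΔCt = 4.730 − 5.570 = -0.840
Fold change = 2^(−(-0.840)) = 2^0.840 = 1.7901

1.790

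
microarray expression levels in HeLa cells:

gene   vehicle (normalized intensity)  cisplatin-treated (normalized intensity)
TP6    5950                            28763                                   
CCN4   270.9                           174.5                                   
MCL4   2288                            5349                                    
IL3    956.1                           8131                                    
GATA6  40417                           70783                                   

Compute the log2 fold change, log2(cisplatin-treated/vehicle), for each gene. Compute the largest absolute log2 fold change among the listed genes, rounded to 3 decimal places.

log2(28763/5950) = 2.273  (TP6)
log2(174.5/270.9) = -0.635  (CCN4)
log2(5349/2288) = 1.225  (MCL4)
log2(8131/956.1) = 3.088  (IL3)
log2(70783/40417) = 0.808  (GATA6)
The largest magnitude belongs to IL3.

3.088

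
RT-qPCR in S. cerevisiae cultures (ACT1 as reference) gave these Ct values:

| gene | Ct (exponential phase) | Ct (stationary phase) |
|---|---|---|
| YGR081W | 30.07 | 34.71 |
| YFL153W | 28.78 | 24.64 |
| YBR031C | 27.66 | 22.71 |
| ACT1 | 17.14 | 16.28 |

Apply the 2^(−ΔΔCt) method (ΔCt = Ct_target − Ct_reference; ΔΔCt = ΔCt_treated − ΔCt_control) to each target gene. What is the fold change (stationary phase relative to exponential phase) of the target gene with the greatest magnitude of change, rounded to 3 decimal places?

0.022

YGR081W: ΔΔCt = (34.71−16.28) − (30.07−17.14) = 18.43 − 12.93 = 5.50; fold change = 2^-5.50 = 0.022
YFL153W: ΔΔCt = (24.64−16.28) − (28.78−17.14) = 8.36 − 11.64 = -3.28; fold change = 2^3.28 = 9.714
YBR031C: ΔΔCt = (22.71−16.28) − (27.66−17.14) = 6.43 − 10.52 = -4.09; fold change = 2^4.09 = 17.030
YGR081W has the largest |ΔΔCt| = 5.50.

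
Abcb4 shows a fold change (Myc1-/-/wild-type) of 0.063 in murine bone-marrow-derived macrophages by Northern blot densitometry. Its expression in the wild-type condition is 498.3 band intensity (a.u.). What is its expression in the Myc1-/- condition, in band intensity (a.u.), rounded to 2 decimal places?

Myc1-/- expression = 498.3 × 0.063 = 31.39

31.39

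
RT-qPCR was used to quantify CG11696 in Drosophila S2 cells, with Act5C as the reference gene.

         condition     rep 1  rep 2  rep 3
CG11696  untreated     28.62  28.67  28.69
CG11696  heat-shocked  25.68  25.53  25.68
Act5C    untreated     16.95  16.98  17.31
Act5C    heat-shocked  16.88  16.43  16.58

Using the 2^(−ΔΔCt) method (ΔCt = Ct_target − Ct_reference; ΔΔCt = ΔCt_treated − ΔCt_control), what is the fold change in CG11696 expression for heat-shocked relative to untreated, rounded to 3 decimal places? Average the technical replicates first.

Mean Ct: CG11696 untreated 28.660; CG11696 heat-shocked 25.630; Act5C untreated 17.080; Act5C heat-shocked 16.630
ΔCt(untreated) = 28.660 − 17.080 = 11.580
ΔCt(heat-shocked) = 25.630 − 16.630 = 9.000
ΔΔCt = 9.000 − 11.580 = -2.580
Fold change = 2^(−(-2.580)) = 2^2.580 = 5.9794

5.979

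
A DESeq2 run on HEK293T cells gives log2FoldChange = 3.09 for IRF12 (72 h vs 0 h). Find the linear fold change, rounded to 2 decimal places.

8.51

Fold change = 2^(3.09) = 8.515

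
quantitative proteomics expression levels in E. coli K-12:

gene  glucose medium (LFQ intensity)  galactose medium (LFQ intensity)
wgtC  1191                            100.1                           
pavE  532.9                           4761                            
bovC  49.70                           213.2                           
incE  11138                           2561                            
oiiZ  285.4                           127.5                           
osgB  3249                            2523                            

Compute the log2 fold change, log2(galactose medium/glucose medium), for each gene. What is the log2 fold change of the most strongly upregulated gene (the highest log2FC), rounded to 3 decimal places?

log2(100.1/1191) = -3.573  (wgtC)
log2(4761/532.9) = 3.159  (pavE)
log2(213.2/49.70) = 2.101  (bovC)
log2(2561/11138) = -2.121  (incE)
log2(127.5/285.4) = -1.162  (oiiZ)
log2(2523/3249) = -0.365  (osgB)
pavE is most strongly upregulated.

3.159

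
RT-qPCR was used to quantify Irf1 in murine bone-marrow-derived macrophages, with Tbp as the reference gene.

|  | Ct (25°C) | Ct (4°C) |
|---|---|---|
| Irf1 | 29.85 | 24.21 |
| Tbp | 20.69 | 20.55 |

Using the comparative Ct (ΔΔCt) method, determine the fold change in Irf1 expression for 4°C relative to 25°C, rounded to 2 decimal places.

45.25

ΔCt(25°C) = 29.850 − 20.690 = 9.160
ΔCt(4°C) = 24.210 − 20.550 = 3.660
ΔΔCt = 3.660 − 9.160 = -5.500
Fold change = 2^(−(-5.500)) = 2^5.500 = 45.255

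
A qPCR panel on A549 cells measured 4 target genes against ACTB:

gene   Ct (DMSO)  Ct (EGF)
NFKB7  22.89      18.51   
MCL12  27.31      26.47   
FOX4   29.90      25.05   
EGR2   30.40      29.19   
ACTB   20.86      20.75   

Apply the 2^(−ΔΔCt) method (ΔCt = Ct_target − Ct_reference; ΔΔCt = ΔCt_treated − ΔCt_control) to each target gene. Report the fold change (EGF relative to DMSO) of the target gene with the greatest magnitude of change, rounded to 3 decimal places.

26.723

NFKB7: ΔΔCt = (18.51−20.75) − (22.89−20.86) = -2.24 − 2.03 = -4.27; fold change = 2^4.27 = 19.293
MCL12: ΔΔCt = (26.47−20.75) − (27.31−20.86) = 5.72 − 6.45 = -0.73; fold change = 2^0.73 = 1.659
FOX4: ΔΔCt = (25.05−20.75) − (29.90−20.86) = 4.30 − 9.04 = -4.74; fold change = 2^4.74 = 26.723
EGR2: ΔΔCt = (29.19−20.75) − (30.40−20.86) = 8.44 − 9.54 = -1.10; fold change = 2^1.10 = 2.144
FOX4 has the largest |ΔΔCt| = 4.74.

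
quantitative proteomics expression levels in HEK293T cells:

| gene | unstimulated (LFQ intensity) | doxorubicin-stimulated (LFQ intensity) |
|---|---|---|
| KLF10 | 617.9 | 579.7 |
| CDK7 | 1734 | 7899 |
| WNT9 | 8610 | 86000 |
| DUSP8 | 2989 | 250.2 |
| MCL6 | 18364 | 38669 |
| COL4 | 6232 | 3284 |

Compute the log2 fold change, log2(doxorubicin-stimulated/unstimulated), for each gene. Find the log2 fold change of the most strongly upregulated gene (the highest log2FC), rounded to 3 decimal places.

3.320

log2(579.7/617.9) = -0.092  (KLF10)
log2(7899/1734) = 2.188  (CDK7)
log2(86000/8610) = 3.320  (WNT9)
log2(250.2/2989) = -3.579  (DUSP8)
log2(38669/18364) = 1.074  (MCL6)
log2(3284/6232) = -0.924  (COL4)
WNT9 is most strongly upregulated.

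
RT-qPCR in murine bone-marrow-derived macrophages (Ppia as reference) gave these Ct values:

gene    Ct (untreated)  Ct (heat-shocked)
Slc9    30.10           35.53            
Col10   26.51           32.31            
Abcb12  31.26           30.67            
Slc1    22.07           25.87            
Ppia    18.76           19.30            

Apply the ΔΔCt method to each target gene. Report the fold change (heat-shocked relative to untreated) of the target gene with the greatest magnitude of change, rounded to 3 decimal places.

Slc9: ΔΔCt = (35.53−19.30) − (30.10−18.76) = 16.23 − 11.34 = 4.89; fold change = 2^-4.89 = 0.034
Col10: ΔΔCt = (32.31−19.30) − (26.51−18.76) = 13.01 − 7.75 = 5.26; fold change = 2^-5.26 = 0.026
Abcb12: ΔΔCt = (30.67−19.30) − (31.26−18.76) = 11.37 − 12.50 = -1.13; fold change = 2^1.13 = 2.189
Slc1: ΔΔCt = (25.87−19.30) − (22.07−18.76) = 6.57 − 3.31 = 3.26; fold change = 2^-3.26 = 0.104
Col10 has the largest |ΔΔCt| = 5.26.

0.026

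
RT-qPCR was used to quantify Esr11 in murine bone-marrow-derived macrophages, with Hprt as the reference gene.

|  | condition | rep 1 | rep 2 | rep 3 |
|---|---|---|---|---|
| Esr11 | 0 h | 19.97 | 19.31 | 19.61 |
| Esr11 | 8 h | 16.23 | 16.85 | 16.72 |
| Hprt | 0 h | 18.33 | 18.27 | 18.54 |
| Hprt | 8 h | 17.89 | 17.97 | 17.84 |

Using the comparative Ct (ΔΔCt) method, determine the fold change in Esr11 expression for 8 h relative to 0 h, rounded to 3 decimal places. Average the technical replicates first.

5.856

Mean Ct: Esr11 0 h 19.630; Esr11 8 h 16.600; Hprt 0 h 18.380; Hprt 8 h 17.900
ΔCt(0 h) = 19.630 − 18.380 = 1.250
ΔCt(8 h) = 16.600 − 17.900 = -1.300
ΔΔCt = -1.300 − 1.250 = -2.550
Fold change = 2^(−(-2.550)) = 2^2.550 = 5.8563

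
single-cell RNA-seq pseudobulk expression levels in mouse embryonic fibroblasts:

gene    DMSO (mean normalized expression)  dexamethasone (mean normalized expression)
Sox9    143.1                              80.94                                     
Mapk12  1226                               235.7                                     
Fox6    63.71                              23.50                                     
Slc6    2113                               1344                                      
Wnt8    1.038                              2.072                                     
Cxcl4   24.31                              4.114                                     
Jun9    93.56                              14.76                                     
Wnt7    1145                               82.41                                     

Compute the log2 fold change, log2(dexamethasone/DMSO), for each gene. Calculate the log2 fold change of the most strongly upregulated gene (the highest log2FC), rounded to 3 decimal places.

log2(80.94/143.1) = -0.822  (Sox9)
log2(235.7/1226) = -2.379  (Mapk12)
log2(23.50/63.71) = -1.439  (Fox6)
log2(1344/2113) = -0.653  (Slc6)
log2(2.072/1.038) = 0.997  (Wnt8)
log2(4.114/24.31) = -2.563  (Cxcl4)
log2(14.76/93.56) = -2.664  (Jun9)
log2(82.41/1145) = -3.796  (Wnt7)
Wnt8 is most strongly upregulated.

0.997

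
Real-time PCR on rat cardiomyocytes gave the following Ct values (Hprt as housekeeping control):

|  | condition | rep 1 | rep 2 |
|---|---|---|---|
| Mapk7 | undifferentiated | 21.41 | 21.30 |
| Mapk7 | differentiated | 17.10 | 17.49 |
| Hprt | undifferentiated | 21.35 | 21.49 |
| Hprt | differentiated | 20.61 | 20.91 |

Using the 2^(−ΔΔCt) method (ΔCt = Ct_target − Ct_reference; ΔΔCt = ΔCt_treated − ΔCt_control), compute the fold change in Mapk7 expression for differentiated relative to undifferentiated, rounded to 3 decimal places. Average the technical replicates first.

10.556

Mean Ct: Mapk7 undifferentiated 21.355; Mapk7 differentiated 17.295; Hprt undifferentiated 21.420; Hprt differentiated 20.760
ΔCt(undifferentiated) = 21.355 − 21.420 = -0.065
ΔCt(differentiated) = 17.295 − 20.760 = -3.465
ΔΔCt = -3.465 − (-0.065) = -3.400
Fold change = 2^(−(-3.400)) = 2^3.400 = 10.5561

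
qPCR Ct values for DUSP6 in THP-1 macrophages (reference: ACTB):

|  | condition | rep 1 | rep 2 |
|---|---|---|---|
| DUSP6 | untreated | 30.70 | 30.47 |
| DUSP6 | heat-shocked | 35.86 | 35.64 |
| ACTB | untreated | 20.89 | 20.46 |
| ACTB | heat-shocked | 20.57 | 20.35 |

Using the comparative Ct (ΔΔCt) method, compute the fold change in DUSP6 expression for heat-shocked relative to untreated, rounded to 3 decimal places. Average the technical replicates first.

0.024

Mean Ct: DUSP6 untreated 30.585; DUSP6 heat-shocked 35.750; ACTB untreated 20.675; ACTB heat-shocked 20.460
ΔCt(untreated) = 30.585 − 20.675 = 9.910
ΔCt(heat-shocked) = 35.750 − 20.460 = 15.290
ΔΔCt = 15.290 − 9.910 = 5.380
Fold change = 2^(−5.380) = 0.0240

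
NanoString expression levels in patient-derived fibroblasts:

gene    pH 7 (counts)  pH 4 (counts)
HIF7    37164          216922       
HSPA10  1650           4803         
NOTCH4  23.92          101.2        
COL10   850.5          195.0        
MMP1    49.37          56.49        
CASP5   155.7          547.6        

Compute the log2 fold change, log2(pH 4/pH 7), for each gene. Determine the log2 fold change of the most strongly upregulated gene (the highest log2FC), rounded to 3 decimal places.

2.545

log2(216922/37164) = 2.545  (HIF7)
log2(4803/1650) = 1.541  (HSPA10)
log2(101.2/23.92) = 2.081  (NOTCH4)
log2(195.0/850.5) = -2.125  (COL10)
log2(56.49/49.37) = 0.194  (MMP1)
log2(547.6/155.7) = 1.814  (CASP5)
HIF7 is most strongly upregulated.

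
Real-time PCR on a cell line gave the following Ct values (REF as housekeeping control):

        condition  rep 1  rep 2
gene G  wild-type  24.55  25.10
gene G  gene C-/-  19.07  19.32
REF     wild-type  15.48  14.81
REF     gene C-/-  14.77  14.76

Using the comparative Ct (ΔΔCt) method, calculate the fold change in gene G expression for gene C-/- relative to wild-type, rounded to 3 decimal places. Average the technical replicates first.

Mean Ct: gene G wild-type 24.825; gene G gene C-/- 19.195; REF wild-type 15.145; REF gene C-/- 14.765
ΔCt(wild-type) = 24.825 − 15.145 = 9.680
ΔCt(gene C-/-) = 19.195 − 14.765 = 4.430
ΔΔCt = 4.430 − 9.680 = -5.250
Fold change = 2^(−(-5.250)) = 2^5.250 = 38.0546

38.055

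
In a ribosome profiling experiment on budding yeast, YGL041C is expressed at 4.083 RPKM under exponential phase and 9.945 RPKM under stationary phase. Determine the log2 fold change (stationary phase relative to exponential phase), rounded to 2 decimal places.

1.28

Fold change = 9.945 / 4.083 = 2.4357
log2(2.4357) = 1.284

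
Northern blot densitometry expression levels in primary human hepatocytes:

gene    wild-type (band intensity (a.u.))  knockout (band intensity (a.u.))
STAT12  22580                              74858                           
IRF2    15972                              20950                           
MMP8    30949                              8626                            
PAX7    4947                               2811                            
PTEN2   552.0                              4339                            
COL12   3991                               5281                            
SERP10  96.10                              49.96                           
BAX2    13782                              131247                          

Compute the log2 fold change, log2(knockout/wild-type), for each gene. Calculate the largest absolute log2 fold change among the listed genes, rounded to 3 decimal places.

log2(74858/22580) = 1.729  (STAT12)
log2(20950/15972) = 0.391  (IRF2)
log2(8626/30949) = -1.843  (MMP8)
log2(2811/4947) = -0.815  (PAX7)
log2(4339/552.0) = 2.975  (PTEN2)
log2(5281/3991) = 0.404  (COL12)
log2(49.96/96.10) = -0.944  (SERP10)
log2(131247/13782) = 3.251  (BAX2)
The largest magnitude belongs to BAX2.

3.251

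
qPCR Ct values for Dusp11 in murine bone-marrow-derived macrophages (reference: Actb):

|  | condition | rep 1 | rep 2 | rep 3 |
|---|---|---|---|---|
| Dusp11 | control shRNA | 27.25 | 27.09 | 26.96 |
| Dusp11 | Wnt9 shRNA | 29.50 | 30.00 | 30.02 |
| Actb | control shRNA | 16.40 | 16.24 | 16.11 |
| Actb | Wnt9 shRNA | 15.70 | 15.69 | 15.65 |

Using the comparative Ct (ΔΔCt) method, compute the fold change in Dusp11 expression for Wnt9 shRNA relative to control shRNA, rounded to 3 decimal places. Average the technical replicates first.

0.101

Mean Ct: Dusp11 control shRNA 27.100; Dusp11 Wnt9 shRNA 29.840; Actb control shRNA 16.250; Actb Wnt9 shRNA 15.680
ΔCt(control shRNA) = 27.100 − 16.250 = 10.850
ΔCt(Wnt9 shRNA) = 29.840 − 15.680 = 14.160
ΔΔCt = 14.160 − 10.850 = 3.310
Fold change = 2^(−3.310) = 0.1008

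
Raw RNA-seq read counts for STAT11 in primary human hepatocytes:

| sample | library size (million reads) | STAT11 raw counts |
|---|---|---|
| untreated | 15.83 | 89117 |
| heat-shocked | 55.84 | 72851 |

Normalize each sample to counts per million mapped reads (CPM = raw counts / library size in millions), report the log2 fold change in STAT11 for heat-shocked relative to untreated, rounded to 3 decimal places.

CPM(untreated) = 89117 / 15.83 = 5629.6273
CPM(heat-shocked) = 72851 / 55.84 = 1304.6383
Fold change = 1304.6383 / 5629.6273 = 0.23175
log2(0.23175) = -2.1094

-2.109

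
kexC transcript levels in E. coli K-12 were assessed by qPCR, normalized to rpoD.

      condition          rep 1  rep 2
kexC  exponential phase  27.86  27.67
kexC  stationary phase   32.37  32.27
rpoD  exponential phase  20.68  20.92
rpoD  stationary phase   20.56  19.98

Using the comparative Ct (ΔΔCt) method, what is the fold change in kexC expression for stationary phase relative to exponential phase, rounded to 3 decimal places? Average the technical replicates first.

0.029

Mean Ct: kexC exponential phase 27.765; kexC stationary phase 32.320; rpoD exponential phase 20.800; rpoD stationary phase 20.270
ΔCt(exponential phase) = 27.765 − 20.800 = 6.965
ΔCt(stationary phase) = 32.320 − 20.270 = 12.050
ΔΔCt = 12.050 − 6.965 = 5.085
Fold change = 2^(−5.085) = 0.0295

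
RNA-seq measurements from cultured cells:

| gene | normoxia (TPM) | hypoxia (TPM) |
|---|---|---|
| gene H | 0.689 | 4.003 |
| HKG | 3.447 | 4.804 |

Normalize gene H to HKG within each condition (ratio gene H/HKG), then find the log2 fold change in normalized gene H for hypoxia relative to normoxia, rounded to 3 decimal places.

gene H/HKG (normoxia) = 0.689 / 3.447 = 0.19988
gene H/HKG (hypoxia) = 4.003 / 4.804 = 0.83326
Fold change = 0.83326 / 0.19988 = 4.1687
log2(4.1687) = 2.0596

2.060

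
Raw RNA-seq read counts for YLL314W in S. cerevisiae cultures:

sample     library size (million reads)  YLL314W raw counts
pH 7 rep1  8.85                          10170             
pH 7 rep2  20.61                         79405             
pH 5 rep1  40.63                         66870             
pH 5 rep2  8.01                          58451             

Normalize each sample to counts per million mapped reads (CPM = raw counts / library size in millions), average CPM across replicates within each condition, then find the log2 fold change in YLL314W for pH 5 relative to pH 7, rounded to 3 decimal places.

CPM(pH 7 rep1) = 10170 / 8.85 = 1149.1525
CPM(pH 7 rep2) = 79405 / 20.61 = 3852.7414
CPM(pH 5 rep1) = 66870 / 40.63 = 1645.8282
CPM(pH 5 rep2) = 58451 / 8.01 = 7297.2534
mean CPM(pH 7) = 2500.9470; mean CPM(pH 5) = 4471.5408
Fold change = 4471.5408 / 2500.9470 = 1.78794
log2(1.78794) = 0.8383

0.838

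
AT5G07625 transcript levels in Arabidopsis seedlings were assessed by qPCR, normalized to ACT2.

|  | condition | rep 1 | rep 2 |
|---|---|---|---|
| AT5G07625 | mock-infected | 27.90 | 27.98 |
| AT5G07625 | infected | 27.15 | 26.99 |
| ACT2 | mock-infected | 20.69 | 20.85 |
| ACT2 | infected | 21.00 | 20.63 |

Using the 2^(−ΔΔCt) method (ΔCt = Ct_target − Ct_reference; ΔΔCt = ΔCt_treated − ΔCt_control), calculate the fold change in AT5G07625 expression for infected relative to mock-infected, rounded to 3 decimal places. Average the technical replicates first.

Mean Ct: AT5G07625 mock-infected 27.940; AT5G07625 infected 27.070; ACT2 mock-infected 20.770; ACT2 infected 20.815
ΔCt(mock-infected) = 27.940 − 20.770 = 7.170
ΔCt(infected) = 27.070 − 20.815 = 6.255
ΔΔCt = 6.255 − 7.170 = -0.915
Fold change = 2^(−(-0.915)) = 2^0.915 = 1.8856

1.886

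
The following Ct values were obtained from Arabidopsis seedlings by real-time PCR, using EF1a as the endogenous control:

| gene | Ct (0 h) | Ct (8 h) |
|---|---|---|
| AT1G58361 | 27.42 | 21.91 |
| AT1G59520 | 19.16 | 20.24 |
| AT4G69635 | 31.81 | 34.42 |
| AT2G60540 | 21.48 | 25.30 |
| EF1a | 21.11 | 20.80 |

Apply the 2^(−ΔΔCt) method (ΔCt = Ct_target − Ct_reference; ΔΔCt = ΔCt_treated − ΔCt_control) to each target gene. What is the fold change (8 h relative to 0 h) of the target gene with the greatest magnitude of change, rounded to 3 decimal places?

36.758

AT1G58361: ΔΔCt = (21.91−20.80) − (27.42−21.11) = 1.11 − 6.31 = -5.20; fold change = 2^5.20 = 36.758
AT1G59520: ΔΔCt = (20.24−20.80) − (19.16−21.11) = -0.56 − (-1.95) = 1.39; fold change = 2^-1.39 = 0.382
AT4G69635: ΔΔCt = (34.42−20.80) − (31.81−21.11) = 13.62 − 10.70 = 2.92; fold change = 2^-2.92 = 0.132
AT2G60540: ΔΔCt = (25.30−20.80) − (21.48−21.11) = 4.50 − 0.37 = 4.13; fold change = 2^-4.13 = 0.057
AT1G58361 has the largest |ΔΔCt| = 5.20.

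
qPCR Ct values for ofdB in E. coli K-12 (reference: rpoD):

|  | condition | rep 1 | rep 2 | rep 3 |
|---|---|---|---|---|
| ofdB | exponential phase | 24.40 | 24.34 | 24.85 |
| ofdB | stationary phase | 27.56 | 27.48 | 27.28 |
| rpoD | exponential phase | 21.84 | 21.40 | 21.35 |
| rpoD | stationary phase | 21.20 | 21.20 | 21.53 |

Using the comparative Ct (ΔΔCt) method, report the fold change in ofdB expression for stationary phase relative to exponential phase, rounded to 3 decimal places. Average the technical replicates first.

0.114

Mean Ct: ofdB exponential phase 24.530; ofdB stationary phase 27.440; rpoD exponential phase 21.530; rpoD stationary phase 21.310
ΔCt(exponential phase) = 24.530 − 21.530 = 3.000
ΔCt(stationary phase) = 27.440 − 21.310 = 6.130
ΔΔCt = 6.130 − 3.000 = 3.130
Fold change = 2^(−3.130) = 0.1142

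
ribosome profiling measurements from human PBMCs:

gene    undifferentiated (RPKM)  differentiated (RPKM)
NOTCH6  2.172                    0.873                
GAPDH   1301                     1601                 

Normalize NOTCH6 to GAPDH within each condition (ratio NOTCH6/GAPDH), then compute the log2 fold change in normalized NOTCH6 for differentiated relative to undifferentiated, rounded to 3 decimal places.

-1.614

NOTCH6/GAPDH (undifferentiated) = 2.172 / 1301 = 0.0016695
NOTCH6/GAPDH (differentiated) = 0.873 / 1601 = 0.00054528
Fold change = 0.00054528 / 0.0016695 = 0.3266
log2(0.3266) = -1.6143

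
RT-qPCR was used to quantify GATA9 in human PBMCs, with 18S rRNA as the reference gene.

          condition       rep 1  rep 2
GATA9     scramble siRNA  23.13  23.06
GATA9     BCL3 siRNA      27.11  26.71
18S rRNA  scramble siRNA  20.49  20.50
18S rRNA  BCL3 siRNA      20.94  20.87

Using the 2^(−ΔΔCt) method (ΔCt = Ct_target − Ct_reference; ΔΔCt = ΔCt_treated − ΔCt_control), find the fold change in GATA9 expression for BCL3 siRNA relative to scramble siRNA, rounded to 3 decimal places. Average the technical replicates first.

Mean Ct: GATA9 scramble siRNA 23.095; GATA9 BCL3 siRNA 26.910; 18S rRNA scramble siRNA 20.495; 18S rRNA BCL3 siRNA 20.905
ΔCt(scramble siRNA) = 23.095 − 20.495 = 2.600
ΔCt(BCL3 siRNA) = 26.910 − 20.905 = 6.005
ΔΔCt = 6.005 − 2.600 = 3.405
Fold change = 2^(−3.405) = 0.0944

0.094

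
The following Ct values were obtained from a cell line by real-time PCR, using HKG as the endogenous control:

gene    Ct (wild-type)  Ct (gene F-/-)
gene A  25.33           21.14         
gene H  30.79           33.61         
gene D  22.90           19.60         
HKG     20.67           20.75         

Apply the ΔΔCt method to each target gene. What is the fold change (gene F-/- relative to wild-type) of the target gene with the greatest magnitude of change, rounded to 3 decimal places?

gene A: ΔΔCt = (21.14−20.75) − (25.33−20.67) = 0.39 − 4.66 = -4.27; fold change = 2^4.27 = 19.293
gene H: ΔΔCt = (33.61−20.75) − (30.79−20.67) = 12.86 − 10.12 = 2.74; fold change = 2^-2.74 = 0.150
gene D: ΔΔCt = (19.60−20.75) − (22.90−20.67) = -1.15 − 2.23 = -3.38; fold change = 2^3.38 = 10.411
gene A has the largest |ΔΔCt| = 4.27.

19.293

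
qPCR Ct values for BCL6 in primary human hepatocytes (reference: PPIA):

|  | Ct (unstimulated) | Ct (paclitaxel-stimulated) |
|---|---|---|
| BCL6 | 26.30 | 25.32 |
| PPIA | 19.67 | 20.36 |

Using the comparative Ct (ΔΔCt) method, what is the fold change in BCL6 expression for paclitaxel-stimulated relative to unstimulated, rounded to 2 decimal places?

3.18

ΔCt(unstimulated) = 26.300 − 19.670 = 6.630
ΔCt(paclitaxel-stimulated) = 25.320 − 20.360 = 4.960
ΔΔCt = 4.960 − 6.630 = -1.670
Fold change = 2^(−(-1.670)) = 2^1.670 = 3.182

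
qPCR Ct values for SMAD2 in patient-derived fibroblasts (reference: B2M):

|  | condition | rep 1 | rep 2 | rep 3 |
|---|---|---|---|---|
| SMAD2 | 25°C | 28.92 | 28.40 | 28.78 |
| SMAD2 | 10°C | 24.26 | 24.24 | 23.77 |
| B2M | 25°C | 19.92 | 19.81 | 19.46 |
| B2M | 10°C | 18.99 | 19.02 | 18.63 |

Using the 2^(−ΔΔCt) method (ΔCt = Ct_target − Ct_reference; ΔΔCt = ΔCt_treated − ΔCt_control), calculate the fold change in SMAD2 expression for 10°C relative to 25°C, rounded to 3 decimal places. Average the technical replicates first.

Mean Ct: SMAD2 25°C 28.700; SMAD2 10°C 24.090; B2M 25°C 19.730; B2M 10°C 18.880
ΔCt(25°C) = 28.700 − 19.730 = 8.970
ΔCt(10°C) = 24.090 − 18.880 = 5.210
ΔΔCt = 5.210 − 8.970 = -3.760
Fold change = 2^(−(-3.760)) = 2^3.760 = 13.5479

13.548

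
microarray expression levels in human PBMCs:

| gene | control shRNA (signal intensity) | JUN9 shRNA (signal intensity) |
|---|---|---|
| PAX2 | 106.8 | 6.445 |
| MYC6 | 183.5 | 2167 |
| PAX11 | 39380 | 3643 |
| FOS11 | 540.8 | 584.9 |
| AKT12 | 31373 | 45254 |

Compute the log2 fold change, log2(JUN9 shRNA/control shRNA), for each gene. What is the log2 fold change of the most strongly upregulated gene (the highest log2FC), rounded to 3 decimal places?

3.562

log2(6.445/106.8) = -4.051  (PAX2)
log2(2167/183.5) = 3.562  (MYC6)
log2(3643/39380) = -3.434  (PAX11)
log2(584.9/540.8) = 0.113  (FOS11)
log2(45254/31373) = 0.529  (AKT12)
MYC6 is most strongly upregulated.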